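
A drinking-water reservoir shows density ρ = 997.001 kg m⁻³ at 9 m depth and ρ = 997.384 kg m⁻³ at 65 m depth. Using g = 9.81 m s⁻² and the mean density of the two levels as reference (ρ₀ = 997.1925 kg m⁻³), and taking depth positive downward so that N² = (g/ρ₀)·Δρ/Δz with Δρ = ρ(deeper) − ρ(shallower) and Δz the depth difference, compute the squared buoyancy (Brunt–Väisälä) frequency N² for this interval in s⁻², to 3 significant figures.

6.73 × 10⁻⁵ s⁻²

Δρ = 997.384 − 997.001 = 0.383 kg m⁻³ over Δz = 65 − 9 = 56 m.
N² = (9.81/997.1925) × (0.383/56) = 6.7282 × 10⁻⁵ s⁻² ≈ 6.73 × 10⁻⁵ s⁻².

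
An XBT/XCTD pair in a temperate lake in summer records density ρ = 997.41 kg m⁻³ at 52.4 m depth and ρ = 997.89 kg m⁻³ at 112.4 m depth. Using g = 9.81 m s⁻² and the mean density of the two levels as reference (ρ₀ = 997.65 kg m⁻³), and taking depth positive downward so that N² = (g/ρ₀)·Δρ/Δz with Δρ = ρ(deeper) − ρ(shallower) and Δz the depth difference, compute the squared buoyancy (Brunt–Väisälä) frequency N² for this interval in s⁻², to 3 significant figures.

Δρ = 997.89 − 997.41 = 0.48 kg m⁻³ over Δz = 112.4 − 52.4 = 60 m.
N² = (9.81/997.65) × (0.48/60) = 7.8665 × 10⁻⁵ s⁻² ≈ 7.87 × 10⁻⁵ s⁻².

7.87 × 10⁻⁵ s⁻²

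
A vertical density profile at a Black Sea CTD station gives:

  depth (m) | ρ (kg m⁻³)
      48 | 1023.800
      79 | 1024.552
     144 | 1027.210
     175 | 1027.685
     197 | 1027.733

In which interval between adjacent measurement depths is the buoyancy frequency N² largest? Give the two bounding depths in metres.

Compute the density gradient over each adjacent pair:
  48–79 m: Δρ/Δz = 0.752/31 = 0.024 kg m⁻⁴
  79–144 m: Δρ/Δz = 2.658/65 = 0.041 kg m⁻⁴
  144–175 m: Δρ/Δz = 0.475/31 = 0.015 kg m⁻⁴
  175–197 m: Δρ/Δz = 0.048/22 = 2.2 × 10⁻³ kg m⁻⁴
The largest gradient is in the 79–144 m interval — the pycnocline.

79–144 m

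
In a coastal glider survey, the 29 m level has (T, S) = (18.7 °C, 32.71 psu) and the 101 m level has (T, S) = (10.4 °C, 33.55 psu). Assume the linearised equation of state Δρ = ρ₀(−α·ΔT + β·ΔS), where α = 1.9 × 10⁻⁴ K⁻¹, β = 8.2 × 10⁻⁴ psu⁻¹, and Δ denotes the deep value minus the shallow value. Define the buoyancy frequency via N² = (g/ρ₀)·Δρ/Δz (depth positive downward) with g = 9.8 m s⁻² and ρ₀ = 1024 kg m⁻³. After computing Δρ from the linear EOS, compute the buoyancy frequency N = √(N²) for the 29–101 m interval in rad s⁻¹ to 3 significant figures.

ΔT = -8.3 K, ΔS = +0.84 psu (deep − shallow).
Δρ/ρ₀ = −αΔT + βΔS = 1.577 × 10⁻³ + 6.888 × 10⁻⁴ = 2.2658 × 10⁻³, so Δρ ≈ 2.320 kg m⁻³.
N² = (g/ρ₀)·Δρ/Δz = g·(Δρ/ρ₀)/Δz = 9.8 × 2.2658 × 10⁻³ / 72 = 3.0840 × 10⁻⁴ s⁻².
N = √(3.0840 × 10⁻⁴) = 0.017561 rad s⁻¹ ≈ 0.0176 rad s⁻¹.

0.0176 rad s⁻¹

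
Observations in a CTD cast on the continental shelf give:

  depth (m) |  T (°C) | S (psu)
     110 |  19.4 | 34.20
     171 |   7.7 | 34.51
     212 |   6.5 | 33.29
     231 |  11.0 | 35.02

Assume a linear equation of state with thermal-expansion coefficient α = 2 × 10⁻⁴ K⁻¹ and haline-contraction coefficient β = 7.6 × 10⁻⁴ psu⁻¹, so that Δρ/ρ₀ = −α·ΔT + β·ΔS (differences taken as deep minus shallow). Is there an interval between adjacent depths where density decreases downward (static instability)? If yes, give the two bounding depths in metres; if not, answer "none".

Evaluate Δρ/ρ₀ = −αΔT + βΔS across each adjacent pair:
  110–171 m: −αΔT+βΔS = −(2 × 10⁻⁴)(-11.7)+(7.6 × 10⁻⁴)(+0.31) = 2.6 × 10⁻³ → stable
  171–212 m: −αΔT+βΔS = −(2 × 10⁻⁴)(-1.2)+(7.6 × 10⁻⁴)(-1.22) = -6.9 × 10⁻⁴ → UNSTABLE
  212–231 m: −αΔT+βΔS = −(2 × 10⁻⁴)(+4.5)+(7.6 × 10⁻⁴)(+1.73) = 4.1 × 10⁻⁴ → stable
The 171–212 m interval has Δρ < 0: lighter water underlies denser water.

171–212 m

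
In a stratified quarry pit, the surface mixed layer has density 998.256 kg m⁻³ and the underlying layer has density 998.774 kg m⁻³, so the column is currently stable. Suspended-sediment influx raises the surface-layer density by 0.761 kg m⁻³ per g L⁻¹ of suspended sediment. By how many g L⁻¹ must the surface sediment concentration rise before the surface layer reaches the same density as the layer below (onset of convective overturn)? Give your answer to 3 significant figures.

Density deficit of the surface layer: 998.774 − 998.256 = 0.518 kg m⁻³.
Required change = 0.518 / 0.761 = 0.681 g L⁻¹.

0.681 g L⁻¹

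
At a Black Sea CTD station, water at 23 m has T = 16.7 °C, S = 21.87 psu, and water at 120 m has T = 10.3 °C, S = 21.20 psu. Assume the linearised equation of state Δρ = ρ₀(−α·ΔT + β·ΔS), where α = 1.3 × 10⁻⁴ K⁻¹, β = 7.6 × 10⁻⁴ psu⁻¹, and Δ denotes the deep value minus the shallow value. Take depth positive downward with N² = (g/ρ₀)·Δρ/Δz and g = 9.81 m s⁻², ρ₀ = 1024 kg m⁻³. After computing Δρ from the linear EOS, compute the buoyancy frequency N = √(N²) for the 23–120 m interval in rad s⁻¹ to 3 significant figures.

5.71 × 10⁻³ rad s⁻¹

ΔT = -6.4 K, ΔS = -0.67 psu (deep − shallow).
Δρ/ρ₀ = −αΔT + βΔS = 8.32 × 10⁻⁴ − 5.092 × 10⁻⁴ = 3.228 × 10⁻⁴, so Δρ ≈ 0.3305 kg m⁻³.
N² = (g/ρ₀)·Δρ/Δz = g·(Δρ/ρ₀)/Δz = 9.81 × 3.228 × 10⁻⁴ / 97 = 3.2646 × 10⁻⁵ s⁻².
N = √(3.2646 × 10⁻⁵) = 5.7137 × 10⁻³ rad s⁻¹ ≈ 5.71 × 10⁻³ rad s⁻¹.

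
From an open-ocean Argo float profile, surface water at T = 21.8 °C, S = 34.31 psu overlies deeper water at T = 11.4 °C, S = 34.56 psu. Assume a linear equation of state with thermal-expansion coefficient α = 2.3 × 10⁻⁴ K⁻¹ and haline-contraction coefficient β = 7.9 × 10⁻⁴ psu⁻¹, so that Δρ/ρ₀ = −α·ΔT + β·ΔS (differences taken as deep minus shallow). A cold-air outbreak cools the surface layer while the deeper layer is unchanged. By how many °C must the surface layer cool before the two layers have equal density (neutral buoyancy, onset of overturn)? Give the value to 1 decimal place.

Neutral buoyancy requires Δρ = 0, i.e. −α(T_deep − T_surf′) + β(S_deep − S_surf) = 0.
T_surf′ = T_deep − (β/α)·ΔS = 11.4 − (7.9 × 10⁻⁴/2.3 × 10⁻⁴)·(+0.25) = 10.541 °C.
Cooling required: 21.8 − (10.541) = 11.259 °C.

11.3 °C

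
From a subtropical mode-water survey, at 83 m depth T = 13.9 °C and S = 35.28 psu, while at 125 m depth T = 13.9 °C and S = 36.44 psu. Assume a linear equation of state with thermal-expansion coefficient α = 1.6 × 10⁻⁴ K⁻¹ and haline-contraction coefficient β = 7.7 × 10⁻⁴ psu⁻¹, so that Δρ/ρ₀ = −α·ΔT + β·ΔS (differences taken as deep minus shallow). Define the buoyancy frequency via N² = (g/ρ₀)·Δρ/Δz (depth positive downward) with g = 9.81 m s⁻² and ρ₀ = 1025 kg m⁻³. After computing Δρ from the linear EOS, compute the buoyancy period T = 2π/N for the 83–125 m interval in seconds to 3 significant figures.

435 s

ΔT = +0.0 K, ΔS = +1.16 psu (deep − shallow).
Δρ/ρ₀ = −αΔT + βΔS = 0 + 8.932 × 10⁻⁴ = 8.932 × 10⁻⁴, so Δρ ≈ 0.9155 kg m⁻³.
N² = (g/ρ₀)·Δρ/Δz = g·(Δρ/ρ₀)/Δz = 9.81 × 8.932 × 10⁻⁴ / 42 = 2.0863 × 10⁻⁴ s⁻².
N = √(2.0863 × 10⁻⁴) = 0.014444 rad s⁻¹ → T = 2π/N = 435.00 s ≈ 435 s.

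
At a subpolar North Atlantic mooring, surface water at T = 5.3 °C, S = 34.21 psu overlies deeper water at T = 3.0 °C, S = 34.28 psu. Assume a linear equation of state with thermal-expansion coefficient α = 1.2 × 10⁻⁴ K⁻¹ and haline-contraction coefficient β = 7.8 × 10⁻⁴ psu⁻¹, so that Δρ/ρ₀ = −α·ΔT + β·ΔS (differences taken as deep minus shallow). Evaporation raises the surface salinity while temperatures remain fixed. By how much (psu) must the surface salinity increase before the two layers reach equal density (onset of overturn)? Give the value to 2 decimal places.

Neutral buoyancy requires −α(T_deep − T_surf) + β(S_deep − S_surf′) = 0.
S_surf′ = S_deep − (α/β)·ΔT = 34.28 − (1.2 × 10⁻⁴/7.8 × 10⁻⁴)·(-2.3) = 34.6338 psu.
Increase required: 34.6338 − 34.21 = 0.4238 psu.

0.42 psu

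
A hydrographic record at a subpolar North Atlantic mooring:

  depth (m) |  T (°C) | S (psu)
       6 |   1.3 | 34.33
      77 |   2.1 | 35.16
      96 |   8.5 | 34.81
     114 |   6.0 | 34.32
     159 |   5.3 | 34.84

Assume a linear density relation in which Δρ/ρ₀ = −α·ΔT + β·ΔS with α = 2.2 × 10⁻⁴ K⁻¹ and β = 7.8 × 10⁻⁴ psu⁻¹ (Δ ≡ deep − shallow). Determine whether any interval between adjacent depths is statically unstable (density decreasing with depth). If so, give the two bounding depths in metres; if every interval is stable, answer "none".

77–96 m

Evaluate Δρ/ρ₀ = −αΔT + βΔS across each adjacent pair:
  6–77 m: −αΔT+βΔS = −(2.2 × 10⁻⁴)(+0.8)+(7.8 × 10⁻⁴)(+0.83) = 4.7 × 10⁻⁴ → stable
  77–96 m: −αΔT+βΔS = −(2.2 × 10⁻⁴)(+6.4)+(7.8 × 10⁻⁴)(-0.35) = -1.7 × 10⁻³ → UNSTABLE
  96–114 m: −αΔT+βΔS = −(2.2 × 10⁻⁴)(-2.5)+(7.8 × 10⁻⁴)(-0.49) = 1.7 × 10⁻⁴ → stable
  114–159 m: −αΔT+βΔS = −(2.2 × 10⁻⁴)(-0.7)+(7.8 × 10⁻⁴)(+0.52) = 5.6 × 10⁻⁴ → stable
The 77–96 m interval has Δρ < 0: lighter water underlies denser water.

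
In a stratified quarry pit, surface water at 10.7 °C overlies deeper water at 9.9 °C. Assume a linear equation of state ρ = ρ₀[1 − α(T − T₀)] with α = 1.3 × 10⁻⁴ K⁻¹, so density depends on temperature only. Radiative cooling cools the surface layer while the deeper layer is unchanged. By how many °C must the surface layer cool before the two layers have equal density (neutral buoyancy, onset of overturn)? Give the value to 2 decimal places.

0.80 °C

With temperature the only control, equal density requires T_surf′ = T_deep.
T_surf′ = 9.9 °C.
Cooling required: 10.7 − 9.9 = 0.80 °C.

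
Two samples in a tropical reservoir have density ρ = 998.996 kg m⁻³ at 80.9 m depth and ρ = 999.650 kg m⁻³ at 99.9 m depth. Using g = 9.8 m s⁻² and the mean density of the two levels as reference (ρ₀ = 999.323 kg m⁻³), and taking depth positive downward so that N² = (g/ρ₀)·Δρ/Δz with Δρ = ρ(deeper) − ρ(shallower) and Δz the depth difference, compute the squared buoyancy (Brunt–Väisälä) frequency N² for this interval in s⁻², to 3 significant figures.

3.38 × 10⁻⁴ s⁻²

Δρ = 999.650 − 998.996 = 0.654 kg m⁻³ over Δz = 99.9 − 80.9 = 19 m.
N² = (9.8/999.323) × (0.654/19) = 3.3755 × 10⁻⁴ s⁻² ≈ 3.38 × 10⁻⁴ s⁻².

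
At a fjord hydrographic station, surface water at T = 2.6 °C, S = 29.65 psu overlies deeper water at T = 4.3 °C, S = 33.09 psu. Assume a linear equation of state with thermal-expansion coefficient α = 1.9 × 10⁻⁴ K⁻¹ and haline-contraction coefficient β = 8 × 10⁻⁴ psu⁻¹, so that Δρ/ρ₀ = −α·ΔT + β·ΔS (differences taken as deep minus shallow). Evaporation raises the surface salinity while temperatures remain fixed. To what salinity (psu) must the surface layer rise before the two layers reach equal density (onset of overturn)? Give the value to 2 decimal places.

Neutral buoyancy requires −α(T_deep − T_surf) + β(S_deep − S_surf′) = 0.
S_surf′ = S_deep − (α/β)·ΔT = 33.09 − (1.9 × 10⁻⁴/8 × 10⁻⁴)·(+1.7) = 32.6863 psu.
Increase required: 32.6863 − 29.65 = 3.0363 psu.

32.69 psu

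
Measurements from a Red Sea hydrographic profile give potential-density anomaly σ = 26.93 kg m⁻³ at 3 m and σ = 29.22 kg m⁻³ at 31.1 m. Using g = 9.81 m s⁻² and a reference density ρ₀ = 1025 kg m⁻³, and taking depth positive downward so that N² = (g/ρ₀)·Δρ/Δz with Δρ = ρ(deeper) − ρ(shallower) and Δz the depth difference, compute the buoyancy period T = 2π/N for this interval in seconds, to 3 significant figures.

225 s

Δρ = 1029.22 − 1026.93 = 2.29 kg m⁻³ over Δz = 31.1 − 3 = 28.1 m.
N² = (9.81/1025) × (2.29/28.1) = 7.7996 × 10⁻⁴ s⁻².
N = √(7.7996 × 10⁻⁴) = 0.027928 rad s⁻¹, so T = 2π/N = 224.98 s ≈ 225 s.
A positive N² confirms static stability across the interval.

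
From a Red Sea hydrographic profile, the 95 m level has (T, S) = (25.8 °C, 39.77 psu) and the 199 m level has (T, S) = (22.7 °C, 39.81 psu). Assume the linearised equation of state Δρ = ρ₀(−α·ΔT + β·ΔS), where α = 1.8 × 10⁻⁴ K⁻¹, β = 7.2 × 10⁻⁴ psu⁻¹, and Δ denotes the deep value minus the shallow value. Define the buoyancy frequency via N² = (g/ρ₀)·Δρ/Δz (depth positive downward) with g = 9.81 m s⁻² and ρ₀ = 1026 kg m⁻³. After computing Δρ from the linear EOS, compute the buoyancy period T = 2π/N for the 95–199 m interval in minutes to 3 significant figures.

ΔT = -3.1 K, ΔS = +0.04 psu (deep − shallow).
Δρ/ρ₀ = −αΔT + βΔS = 5.58 × 10⁻⁴ + 2.88 × 10⁻⁵ = 5.868 × 10⁻⁴, so Δρ ≈ 0.6021 kg m⁻³.
N² = (g/ρ₀)·Δρ/Δz = g·(Δρ/ρ₀)/Δz = 9.81 × 5.868 × 10⁻⁴ / 104 = 5.5351 × 10⁻⁵ s⁻².
N = √(5.5351 × 10⁻⁵) = 7.4398 × 10⁻³ rad s⁻¹ → T = 2π/N = 844.54 s = 14.076 min ≈ 14.1 min.

14.1 min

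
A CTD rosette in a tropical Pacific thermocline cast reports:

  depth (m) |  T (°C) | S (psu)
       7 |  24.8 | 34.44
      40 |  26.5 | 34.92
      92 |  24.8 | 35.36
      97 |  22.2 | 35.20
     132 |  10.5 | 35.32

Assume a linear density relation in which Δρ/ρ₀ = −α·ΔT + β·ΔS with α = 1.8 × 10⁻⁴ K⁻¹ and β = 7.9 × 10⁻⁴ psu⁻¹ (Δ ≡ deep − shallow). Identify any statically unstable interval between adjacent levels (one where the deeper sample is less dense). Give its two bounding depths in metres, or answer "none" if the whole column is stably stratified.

Evaluate Δρ/ρ₀ = −αΔT + βΔS across each adjacent pair:
  7–40 m: −αΔT+βΔS = −(1.8 × 10⁻⁴)(+1.7)+(7.9 × 10⁻⁴)(+0.48) = 7.3 × 10⁻⁵ → stable
  40–92 m: −αΔT+βΔS = −(1.8 × 10⁻⁴)(-1.7)+(7.9 × 10⁻⁴)(+0.44) = 6.5 × 10⁻⁴ → stable
  92–97 m: −αΔT+βΔS = −(1.8 × 10⁻⁴)(-2.6)+(7.9 × 10⁻⁴)(-0.16) = 3.4 × 10⁻⁴ → stable
  97–132 m: −αΔT+βΔS = −(1.8 × 10⁻⁴)(-11.7)+(7.9 × 10⁻⁴)(+0.12) = 2.2 × 10⁻³ → stable
Every interval has Δρ > 0: the column is stably stratified throughout.

none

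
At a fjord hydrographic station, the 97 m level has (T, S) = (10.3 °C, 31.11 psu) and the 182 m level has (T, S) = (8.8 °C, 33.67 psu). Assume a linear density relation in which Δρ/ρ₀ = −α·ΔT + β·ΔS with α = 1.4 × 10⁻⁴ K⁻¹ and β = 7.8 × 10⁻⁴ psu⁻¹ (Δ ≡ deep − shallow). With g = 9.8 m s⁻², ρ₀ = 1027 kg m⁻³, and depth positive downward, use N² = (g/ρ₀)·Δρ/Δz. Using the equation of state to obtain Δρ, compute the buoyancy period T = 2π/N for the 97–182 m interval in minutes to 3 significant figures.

6.57 min

ΔT = -1.5 K, ΔS = +2.56 psu (deep − shallow).
Δρ/ρ₀ = −αΔT + βΔS = 2.10 × 10⁻⁴ + 1.9968 × 10⁻³ = 2.2068 × 10⁻³, so Δρ ≈ 2.266 kg m⁻³.
N² = (g/ρ₀)·Δρ/Δz = g·(Δρ/ρ₀)/Δz = 9.8 × 2.2068 × 10⁻³ / 85 = 2.5443 × 10⁻⁴ s⁻².
N = √(2.5443 × 10⁻⁴) = 0.015951 rad s⁻¹ → T = 2π/N = 393.91 s = 6.5652 min ≈ 6.57 min.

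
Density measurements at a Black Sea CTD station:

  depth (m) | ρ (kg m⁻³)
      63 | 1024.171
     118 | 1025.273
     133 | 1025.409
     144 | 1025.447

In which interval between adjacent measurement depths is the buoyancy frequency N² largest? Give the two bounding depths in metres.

63–118 m

Compute the density gradient over each adjacent pair:
  63–118 m: Δρ/Δz = 1.102/55 = 0.020 kg m⁻⁴
  118–133 m: Δρ/Δz = 0.136/15 = 9.1 × 10⁻³ kg m⁻⁴
  133–144 m: Δρ/Δz = 0.038/11 = 3.5 × 10⁻³ kg m⁻⁴
The largest gradient is in the 63–118 m interval — the pycnocline.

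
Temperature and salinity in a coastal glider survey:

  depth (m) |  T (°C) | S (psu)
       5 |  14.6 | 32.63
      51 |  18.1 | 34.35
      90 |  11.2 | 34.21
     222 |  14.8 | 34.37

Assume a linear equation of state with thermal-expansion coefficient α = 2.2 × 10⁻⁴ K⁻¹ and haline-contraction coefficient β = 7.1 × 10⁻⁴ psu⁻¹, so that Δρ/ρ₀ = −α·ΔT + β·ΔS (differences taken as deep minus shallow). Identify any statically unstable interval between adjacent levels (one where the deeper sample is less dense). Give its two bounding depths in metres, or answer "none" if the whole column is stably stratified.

90–222 m

Evaluate Δρ/ρ₀ = −αΔT + βΔS across each adjacent pair:
  5–51 m: −αΔT+βΔS = −(2.2 × 10⁻⁴)(+3.5)+(7.1 × 10⁻⁴)(+1.72) = 4.5 × 10⁻⁴ → stable
  51–90 m: −αΔT+βΔS = −(2.2 × 10⁻⁴)(-6.9)+(7.1 × 10⁻⁴)(-0.14) = 1.4 × 10⁻³ → stable
  90–222 m: −αΔT+βΔS = −(2.2 × 10⁻⁴)(+3.6)+(7.1 × 10⁻⁴)(+0.16) = -6.8 × 10⁻⁴ → UNSTABLE
The 90–222 m interval has Δρ < 0: lighter water underlies denser water.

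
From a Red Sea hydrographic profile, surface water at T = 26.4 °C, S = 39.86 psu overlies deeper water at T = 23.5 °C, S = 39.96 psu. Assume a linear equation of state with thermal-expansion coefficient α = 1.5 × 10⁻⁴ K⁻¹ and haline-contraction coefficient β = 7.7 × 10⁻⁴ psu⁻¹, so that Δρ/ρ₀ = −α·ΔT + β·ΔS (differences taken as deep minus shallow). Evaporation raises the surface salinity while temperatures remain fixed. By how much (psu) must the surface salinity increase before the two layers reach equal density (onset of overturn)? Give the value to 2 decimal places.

Neutral buoyancy requires −α(T_deep − T_surf) + β(S_deep − S_surf′) = 0.
S_surf′ = S_deep − (α/β)·ΔT = 39.96 − (1.5 × 10⁻⁴/7.7 × 10⁻⁴)·(-2.9) = 40.5249 psu.
Increase required: 40.5249 − 39.86 = 0.6649 psu.

0.66 psu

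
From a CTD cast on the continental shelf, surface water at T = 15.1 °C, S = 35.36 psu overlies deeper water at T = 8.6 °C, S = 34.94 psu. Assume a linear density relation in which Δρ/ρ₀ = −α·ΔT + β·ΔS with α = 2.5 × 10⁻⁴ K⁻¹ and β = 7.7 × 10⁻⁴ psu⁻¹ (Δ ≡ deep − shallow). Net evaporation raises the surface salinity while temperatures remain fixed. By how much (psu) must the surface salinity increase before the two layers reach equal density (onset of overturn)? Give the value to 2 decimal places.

Neutral buoyancy requires −α(T_deep − T_surf) + β(S_deep − S_surf′) = 0.
S_surf′ = S_deep − (α/β)·ΔT = 34.94 − (2.5 × 10⁻⁴/7.7 × 10⁻⁴)·(-6.5) = 37.0504 psu.
Increase required: 37.0504 − 35.36 = 1.6904 psu.

1.69 psu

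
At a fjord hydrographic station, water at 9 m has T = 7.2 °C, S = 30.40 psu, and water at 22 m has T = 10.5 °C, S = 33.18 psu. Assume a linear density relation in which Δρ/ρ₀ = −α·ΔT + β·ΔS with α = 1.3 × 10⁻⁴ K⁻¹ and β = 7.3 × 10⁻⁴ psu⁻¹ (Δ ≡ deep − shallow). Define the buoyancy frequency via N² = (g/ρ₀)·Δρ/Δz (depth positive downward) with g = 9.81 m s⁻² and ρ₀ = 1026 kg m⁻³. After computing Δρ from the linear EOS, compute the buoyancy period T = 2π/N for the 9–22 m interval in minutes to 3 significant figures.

3.01 min

ΔT = +3.3 K, ΔS = +2.78 psu (deep − shallow).
Δρ/ρ₀ = −αΔT + βΔS = -4.29 × 10⁻⁴ + 2.0294 × 10⁻³ = 1.6004 × 10⁻³, so Δρ ≈ 1.642 kg m⁻³.
N² = (g/ρ₀)·Δρ/Δz = g·(Δρ/ρ₀)/Δz = 9.81 × 1.6004 × 10⁻³ / 13 = 1.2077 × 10⁻³ s⁻².
N = √(1.2077 × 10⁻³) = 0.034752 rad s⁻¹ → T = 2π/N = 180.80 s = 3.0133 min ≈ 3.01 min.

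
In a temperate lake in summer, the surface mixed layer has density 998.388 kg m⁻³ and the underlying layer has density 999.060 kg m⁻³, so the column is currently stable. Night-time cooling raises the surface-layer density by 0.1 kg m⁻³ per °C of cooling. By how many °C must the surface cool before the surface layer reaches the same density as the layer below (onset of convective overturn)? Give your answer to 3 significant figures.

6.72 °C

Density deficit of the surface layer: 999.060 − 998.388 = 0.672 kg m⁻³.
Required change = 0.672 / 0.1 = 6.72 °C.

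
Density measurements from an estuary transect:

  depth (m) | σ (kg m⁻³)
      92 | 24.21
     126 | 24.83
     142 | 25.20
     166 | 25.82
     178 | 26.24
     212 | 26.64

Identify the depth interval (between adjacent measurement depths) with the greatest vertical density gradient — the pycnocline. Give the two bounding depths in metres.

Compute the density gradient over each adjacent pair:
  92–126 m: Δρ/Δz = 0.62/34 = 0.018 kg m⁻⁴
  126–142 m: Δρ/Δz = 0.37/16 = 0.023 kg m⁻⁴
  142–166 m: Δρ/Δz = 0.62/24 = 0.026 kg m⁻⁴
  166–178 m: Δρ/Δz = 0.42/12 = 0.035 kg m⁻⁴
  178–212 m: Δρ/Δz = 0.40/34 = 0.012 kg m⁻⁴
The largest gradient is in the 166–178 m interval — the pycnocline.

166–178 m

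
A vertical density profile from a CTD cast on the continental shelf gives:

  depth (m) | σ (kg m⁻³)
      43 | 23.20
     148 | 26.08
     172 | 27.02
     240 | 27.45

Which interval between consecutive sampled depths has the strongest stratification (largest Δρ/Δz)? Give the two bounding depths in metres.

148–172 m

Compute the density gradient over each adjacent pair:
  43–148 m: Δρ/Δz = 2.88/105 = 0.027 kg m⁻⁴
  148–172 m: Δρ/Δz = 0.94/24 = 0.039 kg m⁻⁴
  172–240 m: Δρ/Δz = 0.43/68 = 6.3 × 10⁻³ kg m⁻⁴
The largest gradient is in the 148–172 m interval — the pycnocline.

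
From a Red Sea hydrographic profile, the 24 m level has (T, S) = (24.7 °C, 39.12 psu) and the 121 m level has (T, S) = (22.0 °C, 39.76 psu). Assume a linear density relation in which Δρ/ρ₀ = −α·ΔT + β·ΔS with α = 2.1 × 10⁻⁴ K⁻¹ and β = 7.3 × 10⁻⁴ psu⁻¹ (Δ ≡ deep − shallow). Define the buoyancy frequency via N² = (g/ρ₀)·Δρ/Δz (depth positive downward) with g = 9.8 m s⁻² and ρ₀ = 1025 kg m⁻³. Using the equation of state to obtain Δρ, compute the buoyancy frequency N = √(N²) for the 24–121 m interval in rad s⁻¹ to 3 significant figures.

ΔT = -2.7 K, ΔS = +0.64 psu (deep − shallow).
Δρ/ρ₀ = −αΔT + βΔS = 5.67 × 10⁻⁴ + 4.672 × 10⁻⁴ = 1.0342 × 10⁻³, so Δρ ≈ 1.060 kg m⁻³.
N² = (g/ρ₀)·Δρ/Δz = g·(Δρ/ρ₀)/Δz = 9.8 × 1.0342 × 10⁻³ / 97 = 1.0449 × 10⁻⁴ s⁻².
N = √(1.0449 × 10⁻⁴) = 0.010222 rad s⁻¹ ≈ 0.0102 rad s⁻¹.

0.0102 rad s⁻¹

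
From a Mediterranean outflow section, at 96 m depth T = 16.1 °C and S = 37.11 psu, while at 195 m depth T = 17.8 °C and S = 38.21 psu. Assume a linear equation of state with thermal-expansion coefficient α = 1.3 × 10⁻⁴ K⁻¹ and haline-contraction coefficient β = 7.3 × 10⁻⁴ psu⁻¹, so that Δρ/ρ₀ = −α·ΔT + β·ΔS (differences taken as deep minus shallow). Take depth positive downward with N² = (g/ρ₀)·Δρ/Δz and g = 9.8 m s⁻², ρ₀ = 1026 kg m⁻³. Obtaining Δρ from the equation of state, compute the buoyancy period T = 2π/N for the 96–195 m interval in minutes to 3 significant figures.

13.8 min

ΔT = +1.7 K, ΔS = +1.10 psu (deep − shallow).
Δρ/ρ₀ = −αΔT + βΔS = -2.21 × 10⁻⁴ + 8.03 × 10⁻⁴ = 5.82 × 10⁻⁴, so Δρ ≈ 0.5971 kg m⁻³.
N² = (g/ρ₀)·Δρ/Δz = g·(Δρ/ρ₀)/Δz = 9.8 × 5.82 × 10⁻⁴ / 99 = 5.7612 × 10⁻⁵ s⁻².
N = √(5.7612 × 10⁻⁵) = 7.5903 × 10⁻³ rad s⁻¹ → T = 2π/N = 827.79 s = 13.796 min ≈ 13.8 min.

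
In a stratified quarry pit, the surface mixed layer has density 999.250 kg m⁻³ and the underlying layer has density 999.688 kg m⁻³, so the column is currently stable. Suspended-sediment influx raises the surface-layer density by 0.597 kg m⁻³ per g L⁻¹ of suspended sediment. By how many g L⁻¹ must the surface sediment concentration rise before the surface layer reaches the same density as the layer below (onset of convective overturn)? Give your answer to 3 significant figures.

0.734 g L⁻¹

Density deficit of the surface layer: 999.688 − 999.250 = 0.438 kg m⁻³.
Required change = 0.438 / 0.597 = 0.734 g L⁻¹.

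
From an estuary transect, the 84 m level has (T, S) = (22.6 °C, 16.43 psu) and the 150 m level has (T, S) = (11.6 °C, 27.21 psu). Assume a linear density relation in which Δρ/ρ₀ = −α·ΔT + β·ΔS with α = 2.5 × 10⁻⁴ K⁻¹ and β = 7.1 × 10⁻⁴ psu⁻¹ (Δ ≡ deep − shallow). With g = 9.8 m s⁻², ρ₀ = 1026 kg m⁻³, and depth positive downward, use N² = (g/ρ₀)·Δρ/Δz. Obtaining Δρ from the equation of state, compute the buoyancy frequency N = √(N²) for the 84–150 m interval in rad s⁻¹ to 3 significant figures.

ΔT = -11.0 K, ΔS = +10.78 psu (deep − shallow).
Δρ/ρ₀ = −αΔT + βΔS = 2.75 × 10⁻³ + 7.6538 × 10⁻³ = 0.0104038, so Δρ ≈ 10.67 kg m⁻³.
N² = (g/ρ₀)·Δρ/Δz = g·(Δρ/ρ₀)/Δz = 9.8 × 0.0104038 / 66 = 1.5448 × 10⁻³ s⁻².
N = √(1.5448 × 10⁻³) = 0.039304 rad s⁻¹ ≈ 0.0393 rad s⁻¹.

0.0393 rad s⁻¹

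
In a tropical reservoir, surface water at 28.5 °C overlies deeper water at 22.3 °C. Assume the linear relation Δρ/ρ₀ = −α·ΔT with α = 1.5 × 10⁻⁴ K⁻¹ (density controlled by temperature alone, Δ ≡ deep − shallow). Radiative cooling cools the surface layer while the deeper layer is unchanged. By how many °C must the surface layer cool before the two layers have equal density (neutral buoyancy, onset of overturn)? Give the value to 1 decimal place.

With temperature the only control, equal density requires T_surf′ = T_deep.
T_surf′ = 22.3 °C.
Cooling required: 28.5 − 22.3 = 6.2 °C.

6.2 °C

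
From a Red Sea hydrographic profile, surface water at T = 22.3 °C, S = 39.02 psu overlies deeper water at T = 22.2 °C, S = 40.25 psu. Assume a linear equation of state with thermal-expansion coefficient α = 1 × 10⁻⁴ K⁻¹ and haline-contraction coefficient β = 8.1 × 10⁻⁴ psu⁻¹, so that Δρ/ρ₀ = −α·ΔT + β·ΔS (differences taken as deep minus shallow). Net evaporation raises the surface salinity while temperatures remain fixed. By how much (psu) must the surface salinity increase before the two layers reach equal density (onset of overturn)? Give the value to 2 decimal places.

Neutral buoyancy requires −α(T_deep − T_surf) + β(S_deep − S_surf′) = 0.
S_surf′ = S_deep − (α/β)·ΔT = 40.25 − (1 × 10⁻⁴/8.1 × 10⁻⁴)·(-0.1) = 40.2623 psu.
Increase required: 40.2623 − 39.02 = 1.2423 psu.

1.24 psu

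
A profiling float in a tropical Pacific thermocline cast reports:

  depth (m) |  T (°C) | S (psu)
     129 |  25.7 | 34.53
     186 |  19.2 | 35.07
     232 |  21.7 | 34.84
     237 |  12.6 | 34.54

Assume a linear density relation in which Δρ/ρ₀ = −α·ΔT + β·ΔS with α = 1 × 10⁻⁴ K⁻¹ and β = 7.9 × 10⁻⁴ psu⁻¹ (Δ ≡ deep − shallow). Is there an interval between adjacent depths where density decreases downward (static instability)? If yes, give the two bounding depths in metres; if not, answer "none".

186–232 m

Evaluate Δρ/ρ₀ = −αΔT + βΔS across each adjacent pair:
  129–186 m: −αΔT+βΔS = −(1 × 10⁻⁴)(-6.5)+(7.9 × 10⁻⁴)(+0.54) = 1.1 × 10⁻³ → stable
  186–232 m: −αΔT+βΔS = −(1 × 10⁻⁴)(+2.5)+(7.9 × 10⁻⁴)(-0.23) = -4.3 × 10⁻⁴ → UNSTABLE
  232–237 m: −αΔT+βΔS = −(1 × 10⁻⁴)(-9.1)+(7.9 × 10⁻⁴)(-0.30) = 6.7 × 10⁻⁴ → stable
The 186–232 m interval has Δρ < 0: lighter water underlies denser water.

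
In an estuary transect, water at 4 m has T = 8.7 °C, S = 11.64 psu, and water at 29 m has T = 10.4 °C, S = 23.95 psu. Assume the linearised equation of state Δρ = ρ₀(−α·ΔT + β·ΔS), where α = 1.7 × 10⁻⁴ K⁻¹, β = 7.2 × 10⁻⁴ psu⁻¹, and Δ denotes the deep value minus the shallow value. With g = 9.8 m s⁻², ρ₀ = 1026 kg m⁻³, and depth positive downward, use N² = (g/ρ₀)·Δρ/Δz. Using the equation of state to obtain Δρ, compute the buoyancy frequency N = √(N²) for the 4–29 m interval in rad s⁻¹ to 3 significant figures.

0.0580 rad s⁻¹

ΔT = +1.7 K, ΔS = +12.31 psu (deep − shallow).
Δρ/ρ₀ = −αΔT + βΔS = -2.89 × 10⁻⁴ + 8.8632 × 10⁻³ = 8.5742 × 10⁻³, so Δρ ≈ 8.797 kg m⁻³.
N² = (g/ρ₀)·Δρ/Δz = g·(Δρ/ρ₀)/Δz = 9.8 × 8.5742 × 10⁻³ / 25 = 3.3611 × 10⁻³ s⁻².
N = √(3.3611 × 10⁻³) = 0.057975 rad s⁻¹ ≈ 0.0580 rad s⁻¹.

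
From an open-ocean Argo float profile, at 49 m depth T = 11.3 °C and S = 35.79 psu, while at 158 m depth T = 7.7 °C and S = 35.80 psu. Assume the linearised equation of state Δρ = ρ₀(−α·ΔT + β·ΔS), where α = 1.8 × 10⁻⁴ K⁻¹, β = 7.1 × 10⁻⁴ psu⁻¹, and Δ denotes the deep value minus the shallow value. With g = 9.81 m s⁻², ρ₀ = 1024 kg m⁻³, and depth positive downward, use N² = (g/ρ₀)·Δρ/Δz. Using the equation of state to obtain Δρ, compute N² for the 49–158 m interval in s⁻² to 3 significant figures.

5.90 × 10⁻⁵ s⁻²

ΔT = -3.6 K, ΔS = +0.01 psu (deep − shallow).
Δρ/ρ₀ = −αΔT + βΔS = 6.48 × 10⁻⁴ + 7.10 × 10⁻⁶ = 6.551 × 10⁻⁴, so Δρ ≈ 0.6708 kg m⁻³.
N² = (g/ρ₀)·Δρ/Δz = g·(Δρ/ρ₀)/Δz = 9.81 × 6.551 × 10⁻⁴ / 109 = 5.8959 × 10⁻⁵ s⁻² ≈ 5.90 × 10⁻⁵ s⁻².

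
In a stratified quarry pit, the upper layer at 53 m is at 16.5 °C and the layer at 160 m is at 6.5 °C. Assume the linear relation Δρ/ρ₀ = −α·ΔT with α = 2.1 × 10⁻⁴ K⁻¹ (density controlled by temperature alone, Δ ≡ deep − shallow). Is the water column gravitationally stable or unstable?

ΔT = 6.5 − 16.5 = -10.0 K, so Δρ/ρ₀ = −αΔT = 2.10 × 10⁻³.
Δρ/ρ₀ > 0, so Δρ > 0: deeper water is denser → statically stable.

stable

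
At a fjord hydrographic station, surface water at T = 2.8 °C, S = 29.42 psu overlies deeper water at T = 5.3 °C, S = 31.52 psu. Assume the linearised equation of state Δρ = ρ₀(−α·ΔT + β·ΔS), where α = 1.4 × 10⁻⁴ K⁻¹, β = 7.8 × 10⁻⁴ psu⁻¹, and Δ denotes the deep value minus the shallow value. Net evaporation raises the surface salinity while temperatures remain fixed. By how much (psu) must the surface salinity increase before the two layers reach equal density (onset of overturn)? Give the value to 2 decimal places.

Neutral buoyancy requires −α(T_deep − T_surf) + β(S_deep − S_surf′) = 0.
S_surf′ = S_deep − (α/β)·ΔT = 31.52 − (1.4 × 10⁻⁴/7.8 × 10⁻⁴)·(+2.5) = 31.0713 psu.
Increase required: 31.0713 − 29.42 = 1.6513 psu.

1.65 psu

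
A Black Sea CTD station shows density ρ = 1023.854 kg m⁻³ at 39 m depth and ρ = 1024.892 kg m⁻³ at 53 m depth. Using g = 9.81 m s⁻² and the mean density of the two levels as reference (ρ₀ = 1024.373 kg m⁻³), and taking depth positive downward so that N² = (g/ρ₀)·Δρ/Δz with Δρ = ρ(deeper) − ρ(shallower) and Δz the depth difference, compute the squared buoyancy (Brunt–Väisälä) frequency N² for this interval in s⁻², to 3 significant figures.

7.10 × 10⁻⁴ s⁻²

Δρ = 1024.892 − 1023.854 = 1.038 kg m⁻³ over Δz = 53 − 39 = 14 m.
N² = (9.81/1024.373) × (1.038/14) = 7.1004 × 10⁻⁴ s⁻² ≈ 7.10 × 10⁻⁴ s⁻².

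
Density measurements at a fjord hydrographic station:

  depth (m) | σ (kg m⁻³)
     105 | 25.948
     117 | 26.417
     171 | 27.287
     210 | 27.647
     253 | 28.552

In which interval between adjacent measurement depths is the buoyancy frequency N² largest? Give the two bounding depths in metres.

Compute the density gradient over each adjacent pair:
  105–117 m: Δρ/Δz = 0.469/12 = 0.039 kg m⁻⁴
  117–171 m: Δρ/Δz = 0.870/54 = 0.016 kg m⁻⁴
  171–210 m: Δρ/Δz = 0.360/39 = 9.2 × 10⁻³ kg m⁻⁴
  210–253 m: Δρ/Δz = 0.905/43 = 0.021 kg m⁻⁴
The largest gradient is in the 105–117 m interval — the pycnocline.

105–117 m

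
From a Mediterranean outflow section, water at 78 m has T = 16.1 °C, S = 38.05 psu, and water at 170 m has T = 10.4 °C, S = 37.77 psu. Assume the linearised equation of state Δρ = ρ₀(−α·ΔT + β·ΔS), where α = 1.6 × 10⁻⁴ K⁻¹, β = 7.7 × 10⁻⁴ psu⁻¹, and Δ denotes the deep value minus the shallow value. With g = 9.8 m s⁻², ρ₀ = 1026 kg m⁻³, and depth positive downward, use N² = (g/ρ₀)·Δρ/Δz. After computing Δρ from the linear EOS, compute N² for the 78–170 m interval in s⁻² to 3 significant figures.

7.42 × 10⁻⁵ s⁻²

ΔT = -5.7 K, ΔS = -0.28 psu (deep − shallow).
Δρ/ρ₀ = −αΔT + βΔS = 9.12 × 10⁻⁴ − 2.156 × 10⁻⁴ = 6.964 × 10⁻⁴, so Δρ ≈ 0.7145 kg m⁻³.
N² = (g/ρ₀)·Δρ/Δz = g·(Δρ/ρ₀)/Δz = 9.8 × 6.964 × 10⁻⁴ / 92 = 7.4182 × 10⁻⁵ s⁻² ≈ 7.42 × 10⁻⁵ s⁻².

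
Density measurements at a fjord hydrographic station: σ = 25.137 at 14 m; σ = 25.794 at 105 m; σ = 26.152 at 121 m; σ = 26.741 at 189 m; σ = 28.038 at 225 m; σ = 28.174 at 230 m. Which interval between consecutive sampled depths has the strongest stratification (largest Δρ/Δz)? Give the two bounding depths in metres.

Compute the density gradient over each adjacent pair:
  14–105 m: Δρ/Δz = 0.657/91 = 7.2 × 10⁻³ kg m⁻⁴
  105–121 m: Δρ/Δz = 0.358/16 = 0.022 kg m⁻⁴
  121–189 m: Δρ/Δz = 0.589/68 = 8.7 × 10⁻³ kg m⁻⁴
  189–225 m: Δρ/Δz = 1.297/36 = 0.036 kg m⁻⁴
  225–230 m: Δρ/Δz = 0.136/5 = 0.027 kg m⁻⁴
The largest gradient is in the 189–225 m interval — the pycnocline.

189–225 m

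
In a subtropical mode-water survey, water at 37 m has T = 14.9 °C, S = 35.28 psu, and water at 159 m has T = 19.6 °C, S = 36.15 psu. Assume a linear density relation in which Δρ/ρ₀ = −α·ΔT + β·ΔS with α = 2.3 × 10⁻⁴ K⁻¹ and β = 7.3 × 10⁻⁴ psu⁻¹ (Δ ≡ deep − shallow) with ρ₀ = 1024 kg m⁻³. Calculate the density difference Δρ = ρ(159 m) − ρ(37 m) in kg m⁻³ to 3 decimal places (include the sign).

ΔT = +4.7 K, ΔS = +0.87 psu (deep − shallow).
Δρ/ρ₀ = −(2.3 × 10⁻⁴)(+4.7) + (7.3 × 10⁻⁴)(+0.87) = -4.459 × 10⁻⁴.
Δρ = 1024 × (-4.459 × 10⁻⁴) = -0.457 kg m⁻³.
Negative Δρ: lighter below, statically unstable.

-0.457 kg m⁻³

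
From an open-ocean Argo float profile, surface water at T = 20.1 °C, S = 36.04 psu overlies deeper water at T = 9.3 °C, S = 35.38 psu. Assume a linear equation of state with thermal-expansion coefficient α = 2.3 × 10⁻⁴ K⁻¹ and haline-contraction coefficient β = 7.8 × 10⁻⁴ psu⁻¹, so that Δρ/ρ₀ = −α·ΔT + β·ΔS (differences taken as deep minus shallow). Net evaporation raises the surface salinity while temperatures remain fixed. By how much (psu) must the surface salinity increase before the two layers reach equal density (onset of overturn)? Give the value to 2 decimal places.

Neutral buoyancy requires −α(T_deep − T_surf) + β(S_deep − S_surf′) = 0.
S_surf′ = S_deep − (α/β)·ΔT = 35.38 − (2.3 × 10⁻⁴/7.8 × 10⁻⁴)·(-10.8) = 38.5646 psu.
Increase required: 38.5646 − 36.04 = 2.5246 psu.

2.52 psu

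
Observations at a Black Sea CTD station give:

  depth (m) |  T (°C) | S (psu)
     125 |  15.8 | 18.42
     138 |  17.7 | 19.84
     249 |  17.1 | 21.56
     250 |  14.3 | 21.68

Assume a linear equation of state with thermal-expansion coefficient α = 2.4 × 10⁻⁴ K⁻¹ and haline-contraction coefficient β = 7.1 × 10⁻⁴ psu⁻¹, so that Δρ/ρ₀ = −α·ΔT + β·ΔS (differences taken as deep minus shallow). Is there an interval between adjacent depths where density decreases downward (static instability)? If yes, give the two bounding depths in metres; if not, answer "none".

none

Evaluate Δρ/ρ₀ = −αΔT + βΔS across each adjacent pair:
  125–138 m: −αΔT+βΔS = −(2.4 × 10⁻⁴)(+1.9)+(7.1 × 10⁻⁴)(+1.42) = 5.5 × 10⁻⁴ → stable
  138–249 m: −αΔT+βΔS = −(2.4 × 10⁻⁴)(-0.6)+(7.1 × 10⁻⁴)(+1.72) = 1.4 × 10⁻³ → stable
  249–250 m: −αΔT+βΔS = −(2.4 × 10⁻⁴)(-2.8)+(7.1 × 10⁻⁴)(+0.12) = 7.6 × 10⁻⁴ → stable
Every interval has Δρ > 0: the column is stably stratified throughout.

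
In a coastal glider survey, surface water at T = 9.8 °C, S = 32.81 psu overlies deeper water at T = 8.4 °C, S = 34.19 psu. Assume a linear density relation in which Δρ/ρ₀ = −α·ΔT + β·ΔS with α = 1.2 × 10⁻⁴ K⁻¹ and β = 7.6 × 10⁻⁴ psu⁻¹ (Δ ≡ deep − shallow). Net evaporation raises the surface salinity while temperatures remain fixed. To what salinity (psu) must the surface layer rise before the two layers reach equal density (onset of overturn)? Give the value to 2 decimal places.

34.41 psu

Neutral buoyancy requires −α(T_deep − T_surf) + β(S_deep − S_surf′) = 0.
S_surf′ = S_deep − (α/β)·ΔT = 34.19 − (1.2 × 10⁻⁴/7.6 × 10⁻⁴)·(-1.4) = 34.4111 psu.
Increase required: 34.4111 − 32.81 = 1.6011 psu.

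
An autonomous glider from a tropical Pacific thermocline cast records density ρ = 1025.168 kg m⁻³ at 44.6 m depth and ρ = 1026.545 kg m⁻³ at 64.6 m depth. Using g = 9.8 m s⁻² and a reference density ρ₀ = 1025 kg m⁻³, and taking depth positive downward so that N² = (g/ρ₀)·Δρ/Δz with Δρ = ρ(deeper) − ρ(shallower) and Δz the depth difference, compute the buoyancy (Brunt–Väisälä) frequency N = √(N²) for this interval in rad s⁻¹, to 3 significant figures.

0.0257 rad s⁻¹

Δρ = 1026.545 − 1025.168 = 1.377 kg m⁻³ over Δz = 64.6 − 44.6 = 20 m.
N² = (9.8/1025) × (1.377/20) = 6.5827 × 10⁻⁴ s⁻².
N = √(6.5827 × 10⁻⁴) = 0.025657 rad s⁻¹ ≈ 0.0257 rad s⁻¹.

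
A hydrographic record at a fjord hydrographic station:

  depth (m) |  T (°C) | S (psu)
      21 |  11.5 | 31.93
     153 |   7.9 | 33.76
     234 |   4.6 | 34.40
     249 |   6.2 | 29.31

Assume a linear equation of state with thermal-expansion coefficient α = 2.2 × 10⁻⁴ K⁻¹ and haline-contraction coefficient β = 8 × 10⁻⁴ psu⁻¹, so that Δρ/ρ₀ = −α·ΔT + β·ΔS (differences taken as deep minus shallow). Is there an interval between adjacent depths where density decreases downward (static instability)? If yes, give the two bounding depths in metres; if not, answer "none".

234–249 m

Evaluate Δρ/ρ₀ = −αΔT + βΔS across each adjacent pair:
  21–153 m: −αΔT+βΔS = −(2.2 × 10⁻⁴)(-3.6)+(8 × 10⁻⁴)(+1.83) = 2.3 × 10⁻³ → stable
  153–234 m: −αΔT+βΔS = −(2.2 × 10⁻⁴)(-3.3)+(8 × 10⁻⁴)(+0.64) = 1.2 × 10⁻³ → stable
  234–249 m: −αΔT+βΔS = −(2.2 × 10⁻⁴)(+1.6)+(8 × 10⁻⁴)(-5.09) = -4.4 × 10⁻³ → UNSTABLE
The 234–249 m interval has Δρ < 0: lighter water underlies denser water.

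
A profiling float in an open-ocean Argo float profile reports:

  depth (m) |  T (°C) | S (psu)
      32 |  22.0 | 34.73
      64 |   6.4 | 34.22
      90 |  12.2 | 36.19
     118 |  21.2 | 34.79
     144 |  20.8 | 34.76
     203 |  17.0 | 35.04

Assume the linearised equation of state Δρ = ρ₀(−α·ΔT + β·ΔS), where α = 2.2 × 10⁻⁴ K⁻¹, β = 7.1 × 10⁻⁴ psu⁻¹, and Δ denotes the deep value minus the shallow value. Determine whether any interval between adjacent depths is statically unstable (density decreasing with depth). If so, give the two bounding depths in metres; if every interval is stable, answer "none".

90–118 m

Evaluate Δρ/ρ₀ = −αΔT + βΔS across each adjacent pair:
  32–64 m: −αΔT+βΔS = −(2.2 × 10⁻⁴)(-15.6)+(7.1 × 10⁻⁴)(-0.51) = 3.1 × 10⁻³ → stable
  64–90 m: −αΔT+βΔS = −(2.2 × 10⁻⁴)(+5.8)+(7.1 × 10⁻⁴)(+1.97) = 1.2 × 10⁻⁴ → stable
  90–118 m: −αΔT+βΔS = −(2.2 × 10⁻⁴)(+9.0)+(7.1 × 10⁻⁴)(-1.40) = -3.0 × 10⁻³ → UNSTABLE
  118–144 m: −αΔT+βΔS = −(2.2 × 10⁻⁴)(-0.4)+(7.1 × 10⁻⁴)(-0.03) = 6.7 × 10⁻⁵ → stable
  144–203 m: −αΔT+βΔS = −(2.2 × 10⁻⁴)(-3.8)+(7.1 × 10⁻⁴)(+0.28) = 1.0 × 10⁻³ → stable
The 90–118 m interval has Δρ < 0: lighter water underlies denser water.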